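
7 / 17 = 0.41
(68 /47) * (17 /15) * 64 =73984/705 = 104.94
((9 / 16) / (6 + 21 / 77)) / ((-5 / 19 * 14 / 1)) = -627/25760 = -0.02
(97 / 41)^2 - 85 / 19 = 35886/31939 = 1.12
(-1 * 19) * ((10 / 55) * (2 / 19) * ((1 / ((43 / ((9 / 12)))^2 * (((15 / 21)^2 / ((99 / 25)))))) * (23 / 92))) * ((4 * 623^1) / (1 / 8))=-4945374/1155625 = -4.28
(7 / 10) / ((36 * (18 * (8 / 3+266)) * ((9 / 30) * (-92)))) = -7/48050496 = 0.00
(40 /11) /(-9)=-40/99 = -0.40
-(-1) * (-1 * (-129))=129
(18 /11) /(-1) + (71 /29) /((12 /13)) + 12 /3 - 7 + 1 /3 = -6319/3828 = -1.65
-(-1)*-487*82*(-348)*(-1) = -13897032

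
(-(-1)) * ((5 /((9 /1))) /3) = 5/27 = 0.19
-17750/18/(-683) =8875/6147 = 1.44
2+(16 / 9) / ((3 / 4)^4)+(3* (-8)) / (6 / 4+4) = 26102/8019 = 3.26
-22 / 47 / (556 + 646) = -11/28247 = 0.00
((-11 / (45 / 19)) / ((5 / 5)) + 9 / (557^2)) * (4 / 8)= -32420818/13961205 = -2.32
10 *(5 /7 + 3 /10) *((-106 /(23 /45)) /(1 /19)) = -6434730/161 = -39967.27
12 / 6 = 2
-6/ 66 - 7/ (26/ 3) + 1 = 29/286 = 0.10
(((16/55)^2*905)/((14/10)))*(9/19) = 417024/16093 = 25.91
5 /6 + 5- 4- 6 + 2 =-13/6 = -2.17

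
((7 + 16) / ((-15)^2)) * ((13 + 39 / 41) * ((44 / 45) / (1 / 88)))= 50940032/415125 = 122.71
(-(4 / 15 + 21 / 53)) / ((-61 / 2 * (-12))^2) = -527/106495020 = 0.00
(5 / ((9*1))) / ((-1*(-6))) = 5/54 = 0.09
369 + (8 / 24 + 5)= 1123/3 = 374.33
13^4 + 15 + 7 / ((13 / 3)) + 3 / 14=5201165/182 = 28577.83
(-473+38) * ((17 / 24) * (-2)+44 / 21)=-8265/28 = -295.18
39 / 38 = 1.03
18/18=1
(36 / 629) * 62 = 2232/629 = 3.55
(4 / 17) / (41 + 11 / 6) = 24/4369 = 0.01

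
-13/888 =-0.01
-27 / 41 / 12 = -9/164 = -0.05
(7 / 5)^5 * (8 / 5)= 134456/15625 = 8.61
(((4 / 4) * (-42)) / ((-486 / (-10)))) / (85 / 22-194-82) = 1540/484947 = 0.00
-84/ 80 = -21/20 = -1.05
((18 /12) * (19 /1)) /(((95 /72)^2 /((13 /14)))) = 50544/3325 = 15.20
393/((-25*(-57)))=131/475 = 0.28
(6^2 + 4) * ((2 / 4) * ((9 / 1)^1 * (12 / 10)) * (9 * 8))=15552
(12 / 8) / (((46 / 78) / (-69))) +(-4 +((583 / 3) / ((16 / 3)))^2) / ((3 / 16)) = 110147/16 = 6884.19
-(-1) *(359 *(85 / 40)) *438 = 1336557/4 = 334139.25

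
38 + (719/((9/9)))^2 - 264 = 516735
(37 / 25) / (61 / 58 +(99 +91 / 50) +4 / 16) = 4292/296153 = 0.01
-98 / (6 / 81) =-1323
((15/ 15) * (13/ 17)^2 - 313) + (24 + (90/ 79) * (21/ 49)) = -46015626/159817 = -287.93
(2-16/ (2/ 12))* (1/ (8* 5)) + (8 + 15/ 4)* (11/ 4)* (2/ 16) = 1081/640 = 1.69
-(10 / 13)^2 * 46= -27.22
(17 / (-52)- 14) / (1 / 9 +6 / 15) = -33525/1196 = -28.03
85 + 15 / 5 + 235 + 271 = 594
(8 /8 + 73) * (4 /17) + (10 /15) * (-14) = 412/51 = 8.08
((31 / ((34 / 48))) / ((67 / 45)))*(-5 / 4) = -41850/1139 = -36.74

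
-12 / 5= -2.40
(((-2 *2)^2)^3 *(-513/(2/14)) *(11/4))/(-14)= 2889216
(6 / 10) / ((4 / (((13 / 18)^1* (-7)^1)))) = -91/120 = -0.76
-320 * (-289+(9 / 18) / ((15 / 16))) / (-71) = -276928/213 = -1300.13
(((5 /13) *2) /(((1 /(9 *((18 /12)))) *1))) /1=135/13 = 10.38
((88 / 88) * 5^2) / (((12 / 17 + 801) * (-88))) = -425/1199352 = 0.00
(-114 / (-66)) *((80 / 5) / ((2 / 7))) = 1064/11 = 96.73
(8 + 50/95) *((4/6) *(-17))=-1836/19 = -96.63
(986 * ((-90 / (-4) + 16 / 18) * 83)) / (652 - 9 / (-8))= 137815192/47025 = 2930.68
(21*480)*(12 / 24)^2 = 2520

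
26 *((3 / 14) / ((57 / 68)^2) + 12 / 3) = 848536/7581 = 111.93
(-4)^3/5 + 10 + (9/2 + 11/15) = 73/30 = 2.43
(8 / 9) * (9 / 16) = 1/2 = 0.50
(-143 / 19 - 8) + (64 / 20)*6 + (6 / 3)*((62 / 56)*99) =296441/1330 = 222.89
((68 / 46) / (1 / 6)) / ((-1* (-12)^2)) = -17/276 = -0.06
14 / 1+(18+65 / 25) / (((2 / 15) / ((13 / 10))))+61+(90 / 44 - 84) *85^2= -130206063/220 = -591845.74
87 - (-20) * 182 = 3727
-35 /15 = -7/3 = -2.33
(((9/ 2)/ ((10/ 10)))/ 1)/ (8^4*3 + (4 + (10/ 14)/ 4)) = 42/114727 = 0.00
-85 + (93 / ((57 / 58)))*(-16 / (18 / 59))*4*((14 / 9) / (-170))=12643093/130815 = 96.65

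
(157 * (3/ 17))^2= 221841/289 = 767.62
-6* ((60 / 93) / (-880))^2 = -3/930248 = 0.00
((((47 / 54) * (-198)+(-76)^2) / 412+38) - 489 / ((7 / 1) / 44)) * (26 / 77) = -339915199/333102 = -1020.45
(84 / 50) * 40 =336/5 = 67.20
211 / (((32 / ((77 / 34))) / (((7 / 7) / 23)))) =0.65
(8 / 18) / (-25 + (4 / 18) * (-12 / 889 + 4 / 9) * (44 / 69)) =-2208276/123912101 = -0.02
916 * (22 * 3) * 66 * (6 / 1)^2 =143643456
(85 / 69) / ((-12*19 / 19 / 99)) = -935/92 = -10.16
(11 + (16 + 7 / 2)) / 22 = 61/44 = 1.39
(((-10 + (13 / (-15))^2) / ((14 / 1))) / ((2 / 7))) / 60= -2081/54000 = -0.04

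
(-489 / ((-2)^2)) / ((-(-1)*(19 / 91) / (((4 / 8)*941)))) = -41873559/152 = -275483.94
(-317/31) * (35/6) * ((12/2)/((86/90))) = -499275/1333 = -374.55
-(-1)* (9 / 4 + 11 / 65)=2.42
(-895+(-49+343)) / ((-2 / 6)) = 1803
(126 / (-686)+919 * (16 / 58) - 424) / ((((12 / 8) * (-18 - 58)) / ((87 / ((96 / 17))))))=1374263/59584 = 23.06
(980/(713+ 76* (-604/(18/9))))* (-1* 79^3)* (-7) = -483178220/3177 = -152086.31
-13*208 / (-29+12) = 159.06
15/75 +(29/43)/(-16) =543/3440 = 0.16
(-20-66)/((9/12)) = -344/3 = -114.67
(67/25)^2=4489/625 = 7.18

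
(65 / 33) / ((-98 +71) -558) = -1/297 = 0.00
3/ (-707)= -3/707 = 0.00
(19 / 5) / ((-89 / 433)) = -8227/445 = -18.49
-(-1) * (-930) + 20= -910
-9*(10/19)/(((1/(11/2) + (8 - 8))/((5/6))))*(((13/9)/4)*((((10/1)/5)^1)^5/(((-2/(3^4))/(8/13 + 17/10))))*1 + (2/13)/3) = 5810530/247 = 23524.41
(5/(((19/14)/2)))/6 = 70/57 = 1.23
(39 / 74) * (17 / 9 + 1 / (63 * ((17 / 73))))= 13624/13209 = 1.03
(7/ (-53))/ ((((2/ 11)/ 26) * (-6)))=1001/318 = 3.15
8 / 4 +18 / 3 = 8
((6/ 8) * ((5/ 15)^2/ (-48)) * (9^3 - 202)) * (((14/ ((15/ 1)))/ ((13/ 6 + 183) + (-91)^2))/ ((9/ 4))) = -3689/82291140 = 0.00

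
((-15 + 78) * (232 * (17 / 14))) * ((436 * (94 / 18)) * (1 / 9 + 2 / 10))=565743136/45 = 12572069.69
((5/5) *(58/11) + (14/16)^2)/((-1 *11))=-4251/7744 = -0.55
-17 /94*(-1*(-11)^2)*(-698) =-717893/47 = -15274.32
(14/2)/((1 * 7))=1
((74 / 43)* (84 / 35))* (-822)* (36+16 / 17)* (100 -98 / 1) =-916799616/3655 = -250834.37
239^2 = 57121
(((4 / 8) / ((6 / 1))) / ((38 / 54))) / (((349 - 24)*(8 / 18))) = 81/98800 = 0.00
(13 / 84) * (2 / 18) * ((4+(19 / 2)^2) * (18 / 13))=2.24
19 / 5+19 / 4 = 171/20 = 8.55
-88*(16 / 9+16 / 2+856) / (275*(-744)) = 7792/20925 = 0.37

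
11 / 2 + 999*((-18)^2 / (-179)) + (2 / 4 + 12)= -320454/179 = -1790.25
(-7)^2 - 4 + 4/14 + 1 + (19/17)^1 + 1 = 5760/119 = 48.40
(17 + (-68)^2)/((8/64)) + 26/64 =1188109/32 = 37128.41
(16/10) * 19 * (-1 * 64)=-9728/5 = -1945.60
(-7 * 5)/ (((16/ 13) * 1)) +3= -407/16 = -25.44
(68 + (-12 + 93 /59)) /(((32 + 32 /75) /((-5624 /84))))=-3142225/26432 = -118.88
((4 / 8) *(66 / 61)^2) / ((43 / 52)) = 113256/160003 = 0.71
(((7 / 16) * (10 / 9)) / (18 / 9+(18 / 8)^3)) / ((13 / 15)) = 1400/33423 = 0.04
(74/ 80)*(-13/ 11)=-481/440 = -1.09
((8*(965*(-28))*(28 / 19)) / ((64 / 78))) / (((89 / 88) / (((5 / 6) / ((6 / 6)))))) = -540940400/1691 = -319893.79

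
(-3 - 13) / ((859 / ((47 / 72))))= -94/7731 = -0.01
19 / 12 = 1.58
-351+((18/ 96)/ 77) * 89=-350.78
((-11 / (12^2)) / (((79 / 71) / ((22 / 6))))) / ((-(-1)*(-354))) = 8591/12081312 = 0.00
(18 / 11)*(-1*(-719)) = 12942/11 = 1176.55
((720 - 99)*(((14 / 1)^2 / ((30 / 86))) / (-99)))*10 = -35244.36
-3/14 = -0.21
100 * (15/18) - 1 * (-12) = 286/3 = 95.33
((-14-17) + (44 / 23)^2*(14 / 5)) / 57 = -963/2645 = -0.36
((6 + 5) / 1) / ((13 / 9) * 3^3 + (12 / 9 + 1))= 33/124 = 0.27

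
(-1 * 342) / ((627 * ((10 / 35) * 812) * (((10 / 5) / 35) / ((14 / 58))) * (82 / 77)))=-5145/551696 = -0.01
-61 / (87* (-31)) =61/2697 = 0.02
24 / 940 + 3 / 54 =343/4230 = 0.08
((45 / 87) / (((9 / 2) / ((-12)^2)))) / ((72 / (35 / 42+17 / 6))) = 220/261 = 0.84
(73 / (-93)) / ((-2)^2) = -73/372 = -0.20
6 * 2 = 12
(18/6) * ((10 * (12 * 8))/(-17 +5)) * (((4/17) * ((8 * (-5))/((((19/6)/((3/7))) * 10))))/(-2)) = -34560/2261 = -15.29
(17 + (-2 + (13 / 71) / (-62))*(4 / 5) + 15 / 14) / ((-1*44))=-0.37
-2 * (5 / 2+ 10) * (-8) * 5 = 1000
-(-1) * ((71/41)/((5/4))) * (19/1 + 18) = 10508/205 = 51.26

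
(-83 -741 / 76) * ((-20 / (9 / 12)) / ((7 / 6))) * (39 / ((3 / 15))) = 413400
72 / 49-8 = -320/49 = -6.53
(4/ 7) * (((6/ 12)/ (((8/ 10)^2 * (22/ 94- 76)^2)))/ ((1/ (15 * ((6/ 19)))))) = 276125/749571508 = 0.00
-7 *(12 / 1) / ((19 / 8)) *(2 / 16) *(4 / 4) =-84/19 = -4.42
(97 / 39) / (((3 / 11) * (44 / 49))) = 4753/468 = 10.16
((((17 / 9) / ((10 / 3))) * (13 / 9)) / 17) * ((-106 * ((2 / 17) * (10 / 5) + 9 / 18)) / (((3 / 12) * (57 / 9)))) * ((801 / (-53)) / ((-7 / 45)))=-520650/2261 = -230.27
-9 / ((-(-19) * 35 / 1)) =-9/665 = -0.01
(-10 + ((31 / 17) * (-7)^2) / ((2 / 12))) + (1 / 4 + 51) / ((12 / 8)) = 57149/102 = 560.28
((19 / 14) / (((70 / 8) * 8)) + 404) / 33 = 395939/32340 = 12.24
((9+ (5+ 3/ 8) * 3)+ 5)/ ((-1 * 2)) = -241/16 = -15.06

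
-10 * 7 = -70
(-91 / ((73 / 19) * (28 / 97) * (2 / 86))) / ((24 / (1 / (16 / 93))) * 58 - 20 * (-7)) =-9.30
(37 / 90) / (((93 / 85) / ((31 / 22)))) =629/1188 = 0.53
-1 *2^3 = -8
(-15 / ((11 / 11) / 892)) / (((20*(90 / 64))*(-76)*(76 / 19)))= 446/285 = 1.56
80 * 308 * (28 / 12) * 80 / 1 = 13798400/3 = 4599466.67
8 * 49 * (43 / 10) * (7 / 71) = 166.19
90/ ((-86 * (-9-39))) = 15/688 = 0.02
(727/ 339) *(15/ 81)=3635/9153 = 0.40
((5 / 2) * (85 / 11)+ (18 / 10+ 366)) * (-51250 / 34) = -218237875/374 = -583523.73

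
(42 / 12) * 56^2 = 10976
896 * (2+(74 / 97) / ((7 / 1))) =183296/97 = 1889.65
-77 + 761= 684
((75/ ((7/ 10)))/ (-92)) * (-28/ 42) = 125/161 = 0.78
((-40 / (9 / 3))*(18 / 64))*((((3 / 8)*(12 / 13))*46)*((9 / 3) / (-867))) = 3105/15028 = 0.21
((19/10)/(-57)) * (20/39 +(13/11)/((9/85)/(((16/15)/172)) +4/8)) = -0.02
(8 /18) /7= 4/63 = 0.06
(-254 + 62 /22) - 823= -11816/11 = -1074.18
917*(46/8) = 21091/4 = 5272.75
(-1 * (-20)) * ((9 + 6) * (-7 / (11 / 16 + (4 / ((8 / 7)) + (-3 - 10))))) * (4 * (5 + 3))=358400/47 = 7625.53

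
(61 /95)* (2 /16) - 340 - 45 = -292539/760 = -384.92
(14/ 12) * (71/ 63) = 71/54 = 1.31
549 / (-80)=-549/80 = -6.86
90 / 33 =30/11 = 2.73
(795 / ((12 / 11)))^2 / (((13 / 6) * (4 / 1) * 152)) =25491675/63232 = 403.15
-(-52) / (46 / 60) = 67.83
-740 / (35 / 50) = -7400/7 = -1057.14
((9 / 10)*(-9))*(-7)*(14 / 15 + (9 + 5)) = 21168/25 = 846.72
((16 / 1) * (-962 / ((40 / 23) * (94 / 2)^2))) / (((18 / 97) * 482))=-1073111/23956605 = -0.04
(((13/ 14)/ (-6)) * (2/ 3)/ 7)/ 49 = -13/43218 = 0.00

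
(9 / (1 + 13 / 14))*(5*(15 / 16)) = 21.88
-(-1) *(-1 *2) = -2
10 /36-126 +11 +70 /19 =-37975/342 = -111.04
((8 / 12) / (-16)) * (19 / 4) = -19/96 = -0.20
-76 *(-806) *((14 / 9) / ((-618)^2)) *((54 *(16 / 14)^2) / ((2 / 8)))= 15681536/222789 = 70.39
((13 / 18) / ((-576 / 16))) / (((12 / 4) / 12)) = -13/162 = -0.08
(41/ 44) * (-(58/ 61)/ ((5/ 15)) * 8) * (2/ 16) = -3567/1342 = -2.66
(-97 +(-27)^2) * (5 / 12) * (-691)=-545890/3 = -181963.33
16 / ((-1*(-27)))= 16/27 = 0.59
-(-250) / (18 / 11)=1375/9 = 152.78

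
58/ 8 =29/4 = 7.25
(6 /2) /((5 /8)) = 24/5 = 4.80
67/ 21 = 3.19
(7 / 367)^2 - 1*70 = -9428181/134689 = -70.00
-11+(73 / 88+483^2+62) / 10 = 20525281/880 = 23324.18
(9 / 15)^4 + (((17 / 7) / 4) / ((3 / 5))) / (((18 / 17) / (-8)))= -887816/118125 = -7.52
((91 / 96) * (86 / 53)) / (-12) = -3913/30528 = -0.13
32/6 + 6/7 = 130/21 = 6.19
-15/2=-7.50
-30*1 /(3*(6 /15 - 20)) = 25/49 = 0.51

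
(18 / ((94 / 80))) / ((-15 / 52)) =-2496/47 = -53.11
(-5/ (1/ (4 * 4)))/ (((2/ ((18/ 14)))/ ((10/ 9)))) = -400/7 = -57.14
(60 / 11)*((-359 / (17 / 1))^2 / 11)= 7732860/34969 = 221.13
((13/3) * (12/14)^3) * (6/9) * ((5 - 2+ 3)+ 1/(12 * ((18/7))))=33878/3087 = 10.97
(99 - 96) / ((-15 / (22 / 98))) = -11/245 = -0.04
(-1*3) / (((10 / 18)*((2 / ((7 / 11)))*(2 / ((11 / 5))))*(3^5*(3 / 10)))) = -7/270 = -0.03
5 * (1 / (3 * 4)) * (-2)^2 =5/3 = 1.67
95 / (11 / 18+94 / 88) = 396/7 = 56.57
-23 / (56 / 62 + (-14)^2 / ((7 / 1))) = -713/896 = -0.80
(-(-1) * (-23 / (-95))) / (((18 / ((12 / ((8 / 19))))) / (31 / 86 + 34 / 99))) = 137839/510840 = 0.27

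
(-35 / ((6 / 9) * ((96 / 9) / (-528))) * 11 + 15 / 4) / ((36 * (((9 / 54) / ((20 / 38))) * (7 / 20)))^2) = 95300000/53067 = 1795.84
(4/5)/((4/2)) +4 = 22/5 = 4.40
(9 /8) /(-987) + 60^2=9475197/2632 = 3600.00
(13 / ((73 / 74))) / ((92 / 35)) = 16835/3358 = 5.01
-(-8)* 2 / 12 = 4/3 = 1.33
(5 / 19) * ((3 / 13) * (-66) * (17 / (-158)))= 8415/19513 = 0.43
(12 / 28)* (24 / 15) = 0.69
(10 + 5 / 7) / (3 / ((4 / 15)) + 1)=300/343 = 0.87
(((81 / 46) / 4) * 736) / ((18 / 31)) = 558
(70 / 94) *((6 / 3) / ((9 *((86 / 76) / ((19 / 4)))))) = 12635/18189 = 0.69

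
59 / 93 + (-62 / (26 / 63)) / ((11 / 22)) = -362491/1209 = -299.83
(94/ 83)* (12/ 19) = 1128/1577 = 0.72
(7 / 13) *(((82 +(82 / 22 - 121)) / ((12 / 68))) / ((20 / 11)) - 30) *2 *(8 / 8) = -150.70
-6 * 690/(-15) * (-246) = -67896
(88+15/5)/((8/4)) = 91/2 = 45.50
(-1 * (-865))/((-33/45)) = -12975/11 = -1179.55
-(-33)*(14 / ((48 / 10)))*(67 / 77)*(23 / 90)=1541/72 = 21.40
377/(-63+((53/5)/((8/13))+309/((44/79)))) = 165880/223969 = 0.74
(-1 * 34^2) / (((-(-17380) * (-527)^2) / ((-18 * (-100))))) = -360/835109 = 0.00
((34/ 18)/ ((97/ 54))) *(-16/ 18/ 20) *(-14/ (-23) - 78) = 24208/6693 = 3.62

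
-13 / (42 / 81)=-351/14 = -25.07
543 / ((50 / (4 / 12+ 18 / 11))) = 2353/110 = 21.39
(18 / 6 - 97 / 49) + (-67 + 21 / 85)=-273776/4165 = -65.73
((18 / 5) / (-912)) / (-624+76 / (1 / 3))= 1/100320 = 0.00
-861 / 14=-123/2 = -61.50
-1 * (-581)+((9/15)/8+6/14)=162821/280 = 581.50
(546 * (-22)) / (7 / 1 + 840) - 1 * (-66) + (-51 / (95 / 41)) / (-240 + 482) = 1189209/22990 = 51.73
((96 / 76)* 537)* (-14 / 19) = -180432/361 = -499.81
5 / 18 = 0.28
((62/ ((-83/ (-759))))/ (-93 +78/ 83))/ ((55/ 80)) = -22816/2547 = -8.96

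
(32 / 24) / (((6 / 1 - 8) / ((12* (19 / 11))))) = -152/11 = -13.82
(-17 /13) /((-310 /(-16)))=-136/2015 = -0.07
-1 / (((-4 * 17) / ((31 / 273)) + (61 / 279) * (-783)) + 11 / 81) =2511/1933210 = 0.00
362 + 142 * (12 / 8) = 575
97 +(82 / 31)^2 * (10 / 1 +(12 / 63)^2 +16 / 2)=94591393/423801 = 223.20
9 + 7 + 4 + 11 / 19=391/19 = 20.58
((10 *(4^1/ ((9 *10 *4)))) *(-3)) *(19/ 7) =-19/21 = -0.90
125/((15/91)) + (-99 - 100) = 559.33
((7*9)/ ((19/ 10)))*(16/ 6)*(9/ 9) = 1680/19 = 88.42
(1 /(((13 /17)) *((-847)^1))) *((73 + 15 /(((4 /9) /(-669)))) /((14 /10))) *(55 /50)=27.30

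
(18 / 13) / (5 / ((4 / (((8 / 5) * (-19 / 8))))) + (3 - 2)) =-24/65 = -0.37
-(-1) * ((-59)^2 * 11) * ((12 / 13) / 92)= 114873/299 = 384.19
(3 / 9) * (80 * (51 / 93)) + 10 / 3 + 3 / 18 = 3371/186 = 18.12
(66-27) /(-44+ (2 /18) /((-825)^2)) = -238899375/269527499 = -0.89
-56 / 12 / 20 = -7/30 = -0.23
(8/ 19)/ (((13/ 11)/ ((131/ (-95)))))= -11528/23465 = -0.49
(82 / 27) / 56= 41/756 = 0.05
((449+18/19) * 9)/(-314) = -76941/5966 = -12.90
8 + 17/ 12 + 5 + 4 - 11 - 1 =77/12 = 6.42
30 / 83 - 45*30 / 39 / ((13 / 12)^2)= -29.13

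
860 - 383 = 477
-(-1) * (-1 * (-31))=31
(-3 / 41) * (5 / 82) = -15/3362 = 0.00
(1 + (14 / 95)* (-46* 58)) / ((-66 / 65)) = 14677/38 = 386.24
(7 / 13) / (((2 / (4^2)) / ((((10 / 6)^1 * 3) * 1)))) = 280/13 = 21.54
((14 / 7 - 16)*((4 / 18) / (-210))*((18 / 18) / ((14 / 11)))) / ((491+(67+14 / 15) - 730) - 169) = -11/321363 = 0.00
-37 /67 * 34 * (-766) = 963628/67 = 14382.51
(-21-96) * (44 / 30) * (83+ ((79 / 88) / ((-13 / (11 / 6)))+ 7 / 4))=-116171/8 = -14521.38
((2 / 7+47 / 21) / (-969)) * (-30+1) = 1537/20349 = 0.08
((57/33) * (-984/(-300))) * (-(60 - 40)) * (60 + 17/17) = -380152/55 = -6911.85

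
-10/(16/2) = -5/4 = -1.25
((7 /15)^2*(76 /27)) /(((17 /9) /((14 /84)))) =1862/34425 = 0.05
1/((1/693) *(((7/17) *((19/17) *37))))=28611/703 = 40.70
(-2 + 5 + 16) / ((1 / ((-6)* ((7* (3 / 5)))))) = -2394/5 = -478.80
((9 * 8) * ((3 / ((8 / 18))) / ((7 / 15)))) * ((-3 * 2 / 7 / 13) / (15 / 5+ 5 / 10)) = -87480/4459 = -19.62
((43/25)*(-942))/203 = -40506/5075 = -7.98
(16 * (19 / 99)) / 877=304/86823 = 0.00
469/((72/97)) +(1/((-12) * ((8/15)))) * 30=90311/144 = 627.16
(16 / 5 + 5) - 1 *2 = 31/5 = 6.20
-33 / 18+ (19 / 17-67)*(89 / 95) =-123169/1938 = -63.55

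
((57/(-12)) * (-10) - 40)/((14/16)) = 60/7 = 8.57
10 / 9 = 1.11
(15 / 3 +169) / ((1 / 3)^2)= 1566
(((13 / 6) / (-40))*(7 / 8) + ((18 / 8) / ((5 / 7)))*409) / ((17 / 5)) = 2473541/6528 = 378.91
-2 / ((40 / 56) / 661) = -1850.80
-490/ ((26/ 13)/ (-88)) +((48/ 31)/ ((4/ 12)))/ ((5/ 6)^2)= 16714184/775 = 21566.69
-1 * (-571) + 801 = 1372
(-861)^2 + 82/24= 8895893/12 = 741324.42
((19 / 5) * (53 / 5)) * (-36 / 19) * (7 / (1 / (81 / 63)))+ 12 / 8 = -34269/50 = -685.38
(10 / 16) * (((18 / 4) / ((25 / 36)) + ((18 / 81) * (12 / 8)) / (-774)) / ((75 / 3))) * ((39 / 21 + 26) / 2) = 4889807/2167200 = 2.26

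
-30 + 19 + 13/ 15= -152/15 = -10.13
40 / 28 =10/7 = 1.43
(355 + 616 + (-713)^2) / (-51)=-169780/17 = -9987.06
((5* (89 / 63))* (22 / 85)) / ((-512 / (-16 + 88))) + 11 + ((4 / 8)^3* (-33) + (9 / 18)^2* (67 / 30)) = 409907/57120 = 7.18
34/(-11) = -34/11 = -3.09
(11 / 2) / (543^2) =11/589698 = 0.00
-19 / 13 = -1.46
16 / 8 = 2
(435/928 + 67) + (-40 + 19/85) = 75323/2720 = 27.69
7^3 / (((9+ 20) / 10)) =3430/29 = 118.28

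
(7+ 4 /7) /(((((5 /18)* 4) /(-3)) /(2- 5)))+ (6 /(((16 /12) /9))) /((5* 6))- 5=1615/28 = 57.68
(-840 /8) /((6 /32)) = -560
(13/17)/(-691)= -13/11747 = 0.00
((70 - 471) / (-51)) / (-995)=-401/50745 = -0.01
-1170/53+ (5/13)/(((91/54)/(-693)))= -1614420/8957 = -180.24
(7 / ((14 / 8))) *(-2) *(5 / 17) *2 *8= -640/17 = -37.65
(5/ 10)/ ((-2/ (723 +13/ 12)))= -8689/48 = -181.02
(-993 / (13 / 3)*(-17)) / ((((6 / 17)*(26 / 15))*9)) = 478295/676 = 707.54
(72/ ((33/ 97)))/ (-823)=-2328/9053 = -0.26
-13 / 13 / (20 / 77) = -77/20 = -3.85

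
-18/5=-3.60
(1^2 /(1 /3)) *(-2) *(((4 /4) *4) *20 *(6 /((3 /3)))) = -2880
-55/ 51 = -1.08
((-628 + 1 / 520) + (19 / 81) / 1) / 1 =-26441399/42120 = -627.76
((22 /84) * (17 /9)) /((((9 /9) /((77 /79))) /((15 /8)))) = 10285/11376 = 0.90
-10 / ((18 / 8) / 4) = -160/9 = -17.78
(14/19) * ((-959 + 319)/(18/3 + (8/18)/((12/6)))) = -1440/19 = -75.79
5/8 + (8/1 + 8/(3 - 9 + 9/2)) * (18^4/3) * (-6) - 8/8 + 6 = -4478931/8 = -559866.38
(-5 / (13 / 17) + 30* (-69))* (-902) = 24349490/13 = 1873037.69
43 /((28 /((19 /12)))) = 817/336 = 2.43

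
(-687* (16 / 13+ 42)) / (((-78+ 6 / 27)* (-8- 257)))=-1737423/1205750 = -1.44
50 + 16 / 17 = 866/17 = 50.94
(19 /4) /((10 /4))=19/10 = 1.90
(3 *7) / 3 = 7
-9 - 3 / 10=-93/10 = -9.30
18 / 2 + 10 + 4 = 23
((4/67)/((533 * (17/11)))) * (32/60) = 352/9106305 = 0.00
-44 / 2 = -22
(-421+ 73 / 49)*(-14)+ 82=41686/7 = 5955.14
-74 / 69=-1.07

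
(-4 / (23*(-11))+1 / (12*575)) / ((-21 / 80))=-692/11385 = -0.06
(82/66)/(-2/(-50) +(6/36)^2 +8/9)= 100/77 = 1.30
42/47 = 0.89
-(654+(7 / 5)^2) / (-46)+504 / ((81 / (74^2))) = 15339217/450 = 34087.15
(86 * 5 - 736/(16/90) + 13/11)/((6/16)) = -108792/11 = -9890.18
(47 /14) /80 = 47/1120 = 0.04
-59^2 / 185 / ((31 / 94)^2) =-30758116/177785 = -173.01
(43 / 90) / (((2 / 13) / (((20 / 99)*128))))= 71552/891 = 80.31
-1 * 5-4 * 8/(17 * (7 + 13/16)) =-11137/2125 = -5.24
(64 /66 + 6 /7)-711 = -163819/231 = -709.17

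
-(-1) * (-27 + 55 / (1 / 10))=523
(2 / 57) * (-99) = -3.47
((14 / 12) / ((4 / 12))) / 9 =7/18 = 0.39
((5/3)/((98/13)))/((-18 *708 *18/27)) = -65/2497824 = 0.00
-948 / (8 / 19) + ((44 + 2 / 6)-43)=-13501/6 = -2250.17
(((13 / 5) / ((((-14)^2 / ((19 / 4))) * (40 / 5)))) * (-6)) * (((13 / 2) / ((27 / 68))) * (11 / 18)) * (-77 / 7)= 6605027/1270080 = 5.20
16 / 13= 1.23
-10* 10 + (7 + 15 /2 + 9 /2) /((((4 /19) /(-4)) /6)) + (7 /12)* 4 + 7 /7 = -6788/3 = -2262.67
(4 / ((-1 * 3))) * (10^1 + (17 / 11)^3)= -72892/3993 = -18.25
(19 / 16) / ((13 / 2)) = 0.18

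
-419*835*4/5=-279892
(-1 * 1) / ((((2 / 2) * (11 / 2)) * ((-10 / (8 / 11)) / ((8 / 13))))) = 64/7865 = 0.01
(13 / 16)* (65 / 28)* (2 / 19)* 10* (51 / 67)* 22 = 2370225/71288 = 33.25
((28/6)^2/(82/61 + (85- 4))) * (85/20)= 50813/45207 = 1.12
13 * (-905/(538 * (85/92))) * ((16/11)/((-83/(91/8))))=19699316/4175149 = 4.72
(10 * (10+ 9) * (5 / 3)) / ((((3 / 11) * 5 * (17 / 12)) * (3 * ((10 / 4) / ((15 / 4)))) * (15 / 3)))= 836/51 = 16.39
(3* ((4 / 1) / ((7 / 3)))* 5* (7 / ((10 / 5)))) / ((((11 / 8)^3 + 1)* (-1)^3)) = -46080/1843 = -25.00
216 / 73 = 2.96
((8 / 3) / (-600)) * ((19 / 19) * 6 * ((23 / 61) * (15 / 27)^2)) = -46/14823 = 0.00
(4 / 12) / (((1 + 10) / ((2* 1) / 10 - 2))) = -3/55 = -0.05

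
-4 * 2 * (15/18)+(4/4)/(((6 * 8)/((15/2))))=-625/96 = -6.51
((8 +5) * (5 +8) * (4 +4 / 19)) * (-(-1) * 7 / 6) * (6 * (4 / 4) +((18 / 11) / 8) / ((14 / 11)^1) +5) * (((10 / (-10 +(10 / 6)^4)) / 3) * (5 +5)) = -95062500/703 = -135224.04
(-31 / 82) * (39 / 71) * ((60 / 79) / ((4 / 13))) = -235755/459938 = -0.51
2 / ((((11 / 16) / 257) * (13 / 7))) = 57568/143 = 402.57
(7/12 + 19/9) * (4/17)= 97/153 = 0.63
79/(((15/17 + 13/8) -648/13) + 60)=139672/22385 = 6.24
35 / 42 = 5/6 = 0.83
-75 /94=-0.80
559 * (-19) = -10621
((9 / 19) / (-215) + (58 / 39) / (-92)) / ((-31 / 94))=6326717/113591595 = 0.06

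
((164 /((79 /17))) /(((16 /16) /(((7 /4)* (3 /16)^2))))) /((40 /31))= 1361241/808960 = 1.68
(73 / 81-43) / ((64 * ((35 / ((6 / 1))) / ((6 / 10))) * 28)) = -341/141120 = 0.00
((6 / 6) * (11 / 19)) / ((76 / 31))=341/1444 = 0.24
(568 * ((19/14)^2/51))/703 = 2698/92463 = 0.03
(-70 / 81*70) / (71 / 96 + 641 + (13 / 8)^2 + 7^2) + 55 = 54.91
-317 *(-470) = 148990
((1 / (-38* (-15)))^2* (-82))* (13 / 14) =-533/2274300 = 0.00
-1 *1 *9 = -9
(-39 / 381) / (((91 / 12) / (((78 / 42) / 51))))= -52/105791 = 0.00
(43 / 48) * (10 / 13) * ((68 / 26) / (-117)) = -0.02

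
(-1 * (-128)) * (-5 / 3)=-640/3 = -213.33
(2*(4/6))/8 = 1/6 = 0.17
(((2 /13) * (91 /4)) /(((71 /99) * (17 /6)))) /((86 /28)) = 29106/51901 = 0.56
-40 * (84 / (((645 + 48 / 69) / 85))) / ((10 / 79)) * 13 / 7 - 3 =-96418233/14851 = -6492.37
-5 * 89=-445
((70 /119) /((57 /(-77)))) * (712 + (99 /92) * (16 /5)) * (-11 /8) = 17421943/22287 = 781.71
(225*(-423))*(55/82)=-5234625/82 = -63836.89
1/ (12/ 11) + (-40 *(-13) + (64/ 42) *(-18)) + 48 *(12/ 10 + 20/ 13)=3412141/5460 = 624.93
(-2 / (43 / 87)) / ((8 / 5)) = -435/172 = -2.53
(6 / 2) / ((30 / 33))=3.30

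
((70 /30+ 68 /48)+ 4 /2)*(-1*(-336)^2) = -649152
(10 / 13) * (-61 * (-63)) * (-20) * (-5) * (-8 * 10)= -307440000/13 = -23649230.77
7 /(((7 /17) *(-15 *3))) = -17/45 = -0.38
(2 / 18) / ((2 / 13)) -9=-149/18 = -8.28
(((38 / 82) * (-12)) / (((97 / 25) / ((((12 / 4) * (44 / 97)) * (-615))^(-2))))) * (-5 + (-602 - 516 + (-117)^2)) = -11579569/450329814 = -0.03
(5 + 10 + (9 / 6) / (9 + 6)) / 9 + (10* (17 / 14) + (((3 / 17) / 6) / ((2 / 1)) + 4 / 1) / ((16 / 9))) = 5510563/342720 = 16.08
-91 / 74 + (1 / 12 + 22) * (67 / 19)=646561/8436 = 76.64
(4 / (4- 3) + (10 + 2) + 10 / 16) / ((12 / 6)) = 133/16 = 8.31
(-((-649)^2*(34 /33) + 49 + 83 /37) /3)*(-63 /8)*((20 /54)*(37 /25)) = 168615181/270 = 624500.67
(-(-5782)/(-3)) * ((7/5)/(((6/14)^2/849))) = -561252958/45 = -12472287.96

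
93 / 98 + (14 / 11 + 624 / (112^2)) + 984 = 8505605/8624 = 986.27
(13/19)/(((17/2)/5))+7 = 2391/323 = 7.40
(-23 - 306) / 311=-329/311 = -1.06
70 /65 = 1.08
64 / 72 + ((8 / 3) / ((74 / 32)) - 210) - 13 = -73579/333 = -220.96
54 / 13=4.15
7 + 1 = 8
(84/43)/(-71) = -84/3053 = -0.03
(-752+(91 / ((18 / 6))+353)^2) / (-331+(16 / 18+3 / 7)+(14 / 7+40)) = -2302531/4531 = -508.17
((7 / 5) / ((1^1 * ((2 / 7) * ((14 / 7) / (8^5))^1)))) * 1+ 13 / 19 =7626817/95 = 80282.28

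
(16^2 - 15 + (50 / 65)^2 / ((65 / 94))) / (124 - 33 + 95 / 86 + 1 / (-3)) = 137090106/52018369 = 2.64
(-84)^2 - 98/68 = 239855/34 = 7054.56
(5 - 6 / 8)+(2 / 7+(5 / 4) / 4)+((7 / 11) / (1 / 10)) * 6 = 53013/1232 = 43.03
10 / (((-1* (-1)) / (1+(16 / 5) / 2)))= 26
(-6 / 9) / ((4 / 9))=-3/2 = -1.50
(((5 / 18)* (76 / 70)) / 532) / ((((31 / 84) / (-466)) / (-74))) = 34484/651 = 52.97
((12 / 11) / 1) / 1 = 1.09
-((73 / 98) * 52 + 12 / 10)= -9784/245 = -39.93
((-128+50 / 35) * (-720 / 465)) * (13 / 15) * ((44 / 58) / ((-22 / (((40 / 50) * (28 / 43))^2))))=-330244096/207781375 = -1.59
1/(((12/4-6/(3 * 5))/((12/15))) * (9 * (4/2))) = 2/117 = 0.02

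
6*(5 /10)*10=30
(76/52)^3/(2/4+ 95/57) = 41154/28561 = 1.44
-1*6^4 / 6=-216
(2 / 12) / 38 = 1/228 = 0.00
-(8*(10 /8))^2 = -100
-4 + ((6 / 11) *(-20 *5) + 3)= -611/11 = -55.55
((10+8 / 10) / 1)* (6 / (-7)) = -324/35 = -9.26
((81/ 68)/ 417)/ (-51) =-9/160684 = 0.00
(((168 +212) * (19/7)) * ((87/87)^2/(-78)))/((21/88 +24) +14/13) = -317680/608181 = -0.52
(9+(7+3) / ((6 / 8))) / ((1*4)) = 67/12 = 5.58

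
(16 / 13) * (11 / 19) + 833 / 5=206631/1235 = 167.31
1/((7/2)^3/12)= 96/343 = 0.28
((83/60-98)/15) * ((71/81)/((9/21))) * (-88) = 63384398/54675 = 1159.29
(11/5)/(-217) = -11/1085 = -0.01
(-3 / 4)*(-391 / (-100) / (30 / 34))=-6647/2000 = -3.32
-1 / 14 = -0.07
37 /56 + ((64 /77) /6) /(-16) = 1205/1848 = 0.65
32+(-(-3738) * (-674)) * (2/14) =-359884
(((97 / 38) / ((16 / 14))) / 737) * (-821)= -557459/224048 = -2.49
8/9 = 0.89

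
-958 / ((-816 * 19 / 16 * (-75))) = -958/72675 = -0.01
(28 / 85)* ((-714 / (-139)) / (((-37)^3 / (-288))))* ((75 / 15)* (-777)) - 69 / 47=-347415135/8943677 = -38.84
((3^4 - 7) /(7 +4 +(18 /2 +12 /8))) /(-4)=-37/43 = -0.86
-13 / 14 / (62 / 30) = -0.45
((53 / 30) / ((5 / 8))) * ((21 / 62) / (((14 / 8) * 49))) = 424/37975 = 0.01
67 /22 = 3.05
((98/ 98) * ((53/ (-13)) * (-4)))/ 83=212/1079 = 0.20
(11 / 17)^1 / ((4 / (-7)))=-77/68 = -1.13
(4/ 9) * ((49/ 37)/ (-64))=-49/5328 = -0.01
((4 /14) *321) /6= 107/7 = 15.29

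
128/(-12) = -32/3 = -10.67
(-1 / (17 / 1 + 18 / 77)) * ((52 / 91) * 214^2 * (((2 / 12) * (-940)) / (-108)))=-236765320/107487 = -2202.73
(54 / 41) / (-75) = -18/1025 = -0.02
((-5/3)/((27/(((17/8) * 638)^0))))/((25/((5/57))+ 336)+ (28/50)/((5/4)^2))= -3125/31456269 = 0.00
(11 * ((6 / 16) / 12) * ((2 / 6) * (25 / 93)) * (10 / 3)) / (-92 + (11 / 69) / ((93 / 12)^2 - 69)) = -82225/73691712 = 0.00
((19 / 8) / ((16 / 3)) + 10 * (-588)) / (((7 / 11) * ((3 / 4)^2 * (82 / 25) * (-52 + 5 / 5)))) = 68986775/702576 = 98.19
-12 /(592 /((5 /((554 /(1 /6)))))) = -5/163984 = 0.00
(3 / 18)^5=1/7776 = 0.00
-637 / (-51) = 637/51 = 12.49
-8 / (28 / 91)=-26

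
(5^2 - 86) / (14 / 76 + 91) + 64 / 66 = 1042/3465 = 0.30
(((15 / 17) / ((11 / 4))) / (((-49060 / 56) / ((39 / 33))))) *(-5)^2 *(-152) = 8299200/5045821 = 1.64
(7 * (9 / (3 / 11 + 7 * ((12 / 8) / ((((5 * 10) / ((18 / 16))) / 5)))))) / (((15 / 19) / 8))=374528/853 = 439.07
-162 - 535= -697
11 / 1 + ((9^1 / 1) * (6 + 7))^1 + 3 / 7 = 899/7 = 128.43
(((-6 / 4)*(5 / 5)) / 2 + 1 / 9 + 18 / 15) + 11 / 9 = 107/60 = 1.78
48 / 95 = 0.51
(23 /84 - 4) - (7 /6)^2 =-641/126 = -5.09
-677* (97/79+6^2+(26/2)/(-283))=-562773852/22357 = -25172.15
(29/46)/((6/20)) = 145/69 = 2.10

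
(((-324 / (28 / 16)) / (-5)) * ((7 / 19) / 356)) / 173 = 324/1462715 = 0.00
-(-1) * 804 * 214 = 172056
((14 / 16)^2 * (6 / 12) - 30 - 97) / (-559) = 0.23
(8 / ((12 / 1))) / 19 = 2/57 = 0.04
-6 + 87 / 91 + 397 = 35668/91 = 391.96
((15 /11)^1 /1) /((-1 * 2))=-0.68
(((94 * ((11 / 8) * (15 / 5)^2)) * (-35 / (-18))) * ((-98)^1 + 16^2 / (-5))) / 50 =-1349887/200 = -6749.44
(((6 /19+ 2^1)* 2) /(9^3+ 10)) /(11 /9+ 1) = 198/70205 = 0.00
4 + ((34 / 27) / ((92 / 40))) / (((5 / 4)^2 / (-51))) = -14356/1035 = -13.87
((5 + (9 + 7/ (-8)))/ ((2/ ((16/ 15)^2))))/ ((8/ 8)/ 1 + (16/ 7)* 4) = 784/1065 = 0.74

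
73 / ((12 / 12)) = 73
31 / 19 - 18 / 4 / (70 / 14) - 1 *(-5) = 1089/190 = 5.73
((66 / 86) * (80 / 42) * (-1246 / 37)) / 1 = -78320/1591 = -49.23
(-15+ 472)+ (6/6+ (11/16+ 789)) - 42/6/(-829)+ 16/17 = 281552687/225488 = 1248.64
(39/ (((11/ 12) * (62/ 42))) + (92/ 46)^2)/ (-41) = -11192/13981 = -0.80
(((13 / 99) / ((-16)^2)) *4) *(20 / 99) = 65/156816 = 0.00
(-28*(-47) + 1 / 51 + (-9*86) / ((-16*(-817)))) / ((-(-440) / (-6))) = -2040265/113696 = -17.94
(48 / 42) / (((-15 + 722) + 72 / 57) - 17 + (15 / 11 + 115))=836/590779 = 0.00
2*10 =20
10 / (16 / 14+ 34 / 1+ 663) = 70/4887 = 0.01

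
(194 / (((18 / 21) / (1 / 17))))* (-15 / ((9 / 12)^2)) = -54320/153 = -355.03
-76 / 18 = -38/9 = -4.22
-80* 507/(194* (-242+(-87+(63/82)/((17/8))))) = 14135160/22218917 = 0.64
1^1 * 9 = 9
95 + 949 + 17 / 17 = 1045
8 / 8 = 1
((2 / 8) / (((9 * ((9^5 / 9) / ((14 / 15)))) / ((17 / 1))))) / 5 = 119/8857350 = 0.00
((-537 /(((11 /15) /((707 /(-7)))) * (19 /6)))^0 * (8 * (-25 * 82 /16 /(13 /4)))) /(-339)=4100/4407 = 0.93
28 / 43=0.65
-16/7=-2.29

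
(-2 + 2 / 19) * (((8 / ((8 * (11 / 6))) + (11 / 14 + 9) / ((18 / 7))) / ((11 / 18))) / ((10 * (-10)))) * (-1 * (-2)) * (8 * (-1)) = -124056/57475 = -2.16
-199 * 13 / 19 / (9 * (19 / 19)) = -15.13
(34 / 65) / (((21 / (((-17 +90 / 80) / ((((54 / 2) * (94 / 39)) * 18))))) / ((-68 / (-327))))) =-36703/522853380 = 0.00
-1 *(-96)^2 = -9216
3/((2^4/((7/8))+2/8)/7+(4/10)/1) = 2940/2987 = 0.98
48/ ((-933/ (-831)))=13296/311 = 42.75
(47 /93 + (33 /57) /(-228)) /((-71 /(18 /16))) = -202581/25425952 = -0.01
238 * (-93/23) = -22134/23 = -962.35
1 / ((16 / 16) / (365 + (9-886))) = -512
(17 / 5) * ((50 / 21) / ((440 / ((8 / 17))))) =2/231 = 0.01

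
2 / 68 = 0.03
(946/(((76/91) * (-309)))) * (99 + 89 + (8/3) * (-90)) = 1119118/5871 = 190.62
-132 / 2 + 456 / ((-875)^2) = -50530794/765625 = -66.00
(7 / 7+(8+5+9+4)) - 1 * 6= 21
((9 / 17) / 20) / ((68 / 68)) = 9/340 = 0.03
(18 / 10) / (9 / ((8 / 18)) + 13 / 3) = 108/1475 = 0.07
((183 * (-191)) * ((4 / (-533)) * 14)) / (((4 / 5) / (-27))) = -66061170/533 = -123942.16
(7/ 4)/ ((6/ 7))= 49/24 = 2.04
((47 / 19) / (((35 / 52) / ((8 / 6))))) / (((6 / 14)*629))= 9776/537795 = 0.02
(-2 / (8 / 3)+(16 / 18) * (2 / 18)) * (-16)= 844/81 = 10.42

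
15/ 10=3/2 = 1.50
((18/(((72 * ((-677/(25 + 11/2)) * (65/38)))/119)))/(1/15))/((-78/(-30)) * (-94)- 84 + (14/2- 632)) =0.01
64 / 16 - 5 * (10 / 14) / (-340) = 1909/476 = 4.01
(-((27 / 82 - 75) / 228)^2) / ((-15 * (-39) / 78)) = -4165681/291283680 = -0.01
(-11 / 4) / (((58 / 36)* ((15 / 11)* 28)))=-363/8120 = -0.04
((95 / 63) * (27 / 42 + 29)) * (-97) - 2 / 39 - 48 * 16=-5103.91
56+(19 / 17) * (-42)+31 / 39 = 6533/663 = 9.85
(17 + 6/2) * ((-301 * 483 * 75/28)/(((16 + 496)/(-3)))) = 45635.01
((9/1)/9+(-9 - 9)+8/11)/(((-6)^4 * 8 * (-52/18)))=179/329472 = 0.00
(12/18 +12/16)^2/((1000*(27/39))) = 3757/1296000 = 0.00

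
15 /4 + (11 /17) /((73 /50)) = 20815/4964 = 4.19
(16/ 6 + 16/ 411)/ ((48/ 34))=2363/1233 = 1.92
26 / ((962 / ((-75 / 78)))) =-25/962 = -0.03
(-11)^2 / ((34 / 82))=4961/17 = 291.82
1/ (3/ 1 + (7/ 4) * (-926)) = -2/3235 = 0.00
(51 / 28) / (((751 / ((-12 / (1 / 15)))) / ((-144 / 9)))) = 36720/5257 = 6.98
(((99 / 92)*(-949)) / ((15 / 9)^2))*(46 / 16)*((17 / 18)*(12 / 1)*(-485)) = 464775597/80 = 5809694.96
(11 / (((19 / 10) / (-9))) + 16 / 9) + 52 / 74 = -313976/6327 = -49.62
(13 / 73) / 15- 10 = -10937/1095 = -9.99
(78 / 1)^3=474552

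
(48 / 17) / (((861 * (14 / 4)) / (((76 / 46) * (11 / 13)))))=13376/10211747 = 0.00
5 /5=1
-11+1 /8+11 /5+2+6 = -27/40 = -0.68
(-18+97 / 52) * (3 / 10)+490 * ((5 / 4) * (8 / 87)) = 2329021/45240 = 51.48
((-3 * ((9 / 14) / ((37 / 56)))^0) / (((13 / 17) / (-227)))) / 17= 681/13 = 52.38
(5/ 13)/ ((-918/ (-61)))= 305/11934 = 0.03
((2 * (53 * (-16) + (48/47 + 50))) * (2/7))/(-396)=4162/3619 = 1.15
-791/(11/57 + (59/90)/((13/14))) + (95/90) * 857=2222183/89928 = 24.71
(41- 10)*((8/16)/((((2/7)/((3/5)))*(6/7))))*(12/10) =4557/100 = 45.57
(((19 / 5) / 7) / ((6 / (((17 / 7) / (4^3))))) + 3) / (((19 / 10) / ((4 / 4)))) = 282563/178752 = 1.58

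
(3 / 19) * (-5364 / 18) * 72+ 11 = -64159/19 = -3376.79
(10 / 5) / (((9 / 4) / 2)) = 1.78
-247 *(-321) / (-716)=-79287/716 = -110.74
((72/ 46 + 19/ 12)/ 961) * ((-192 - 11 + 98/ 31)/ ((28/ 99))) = -25379145/10963088 = -2.31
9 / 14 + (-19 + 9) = -131/14 = -9.36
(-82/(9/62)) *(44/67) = -223696/603 = -370.97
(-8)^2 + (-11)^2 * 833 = 100857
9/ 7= 1.29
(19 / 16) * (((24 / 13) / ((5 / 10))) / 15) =19/65 = 0.29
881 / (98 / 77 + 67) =9691/751 = 12.90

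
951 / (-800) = -951/800 = -1.19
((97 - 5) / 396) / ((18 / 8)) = 92/891 = 0.10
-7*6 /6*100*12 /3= -2800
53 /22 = 2.41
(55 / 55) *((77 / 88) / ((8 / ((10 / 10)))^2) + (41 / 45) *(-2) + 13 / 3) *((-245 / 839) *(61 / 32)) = -173873119/123715584 = -1.41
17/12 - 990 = -988.58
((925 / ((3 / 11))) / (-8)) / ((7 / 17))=-172975/168 = -1029.61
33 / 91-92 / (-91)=125/91 = 1.37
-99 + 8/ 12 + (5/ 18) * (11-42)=-1925/18 = -106.94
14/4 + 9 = 25/2 = 12.50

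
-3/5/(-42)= 1/70 = 0.01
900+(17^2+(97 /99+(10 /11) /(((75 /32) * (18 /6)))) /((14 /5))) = 183167/154 = 1189.40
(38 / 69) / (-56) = -19/1932 = -0.01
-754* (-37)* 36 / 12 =83694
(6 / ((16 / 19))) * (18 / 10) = 513/40 = 12.82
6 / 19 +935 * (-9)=-159879/19 = -8414.68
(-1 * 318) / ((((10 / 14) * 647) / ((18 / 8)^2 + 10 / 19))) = -3.85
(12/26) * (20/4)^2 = 150/13 = 11.54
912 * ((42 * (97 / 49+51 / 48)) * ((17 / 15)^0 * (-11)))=-8972370/7 = -1281767.14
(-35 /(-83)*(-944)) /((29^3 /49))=-1618960/2024287 = -0.80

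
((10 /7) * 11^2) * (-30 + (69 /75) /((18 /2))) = -232562/45 = -5168.04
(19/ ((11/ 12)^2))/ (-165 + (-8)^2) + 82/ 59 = 840698/721039 = 1.17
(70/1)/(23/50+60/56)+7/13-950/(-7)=2218841/12194 = 181.96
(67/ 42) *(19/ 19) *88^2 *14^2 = 2421290.67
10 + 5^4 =635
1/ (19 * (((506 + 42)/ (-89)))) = -89/10412 = -0.01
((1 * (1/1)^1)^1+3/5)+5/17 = 161/85 = 1.89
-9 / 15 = -3/5 = -0.60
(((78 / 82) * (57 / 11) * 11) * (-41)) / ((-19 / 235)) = 27495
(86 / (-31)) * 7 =-602/31 = -19.42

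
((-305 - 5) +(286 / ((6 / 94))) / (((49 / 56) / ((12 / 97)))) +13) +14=237987/679 = 350.50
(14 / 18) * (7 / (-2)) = -49/18 = -2.72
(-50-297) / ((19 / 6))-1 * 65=-3317/19 = -174.58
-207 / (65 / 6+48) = -1242/353 = -3.52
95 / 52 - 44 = -42.17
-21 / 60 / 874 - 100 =-1748007/17480 = -100.00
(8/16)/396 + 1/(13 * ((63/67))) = 5987/72072 = 0.08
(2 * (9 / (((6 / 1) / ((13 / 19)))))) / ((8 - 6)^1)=39/38 = 1.03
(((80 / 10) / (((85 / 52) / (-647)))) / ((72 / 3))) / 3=-33644/765 = -43.98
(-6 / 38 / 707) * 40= -120/13433 = -0.01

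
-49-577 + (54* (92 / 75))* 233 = 370198/25 = 14807.92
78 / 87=26/29 = 0.90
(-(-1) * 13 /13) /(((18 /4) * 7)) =2/63 = 0.03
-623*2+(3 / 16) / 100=-1993597/1600 = -1246.00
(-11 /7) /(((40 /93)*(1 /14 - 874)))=1023/244700 = 0.00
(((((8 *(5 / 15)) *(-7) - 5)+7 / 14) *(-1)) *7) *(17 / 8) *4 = 16541/12 = 1378.42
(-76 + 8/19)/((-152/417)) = 149703/722 = 207.34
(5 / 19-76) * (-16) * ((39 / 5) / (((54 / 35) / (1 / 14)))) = 74828/171 = 437.59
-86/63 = -1.37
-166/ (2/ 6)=-498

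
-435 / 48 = -145/16 = -9.06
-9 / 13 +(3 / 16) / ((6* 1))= -0.66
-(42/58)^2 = -441/841 = -0.52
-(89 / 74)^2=-7921/5476 = -1.45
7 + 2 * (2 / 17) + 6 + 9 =378/17 = 22.24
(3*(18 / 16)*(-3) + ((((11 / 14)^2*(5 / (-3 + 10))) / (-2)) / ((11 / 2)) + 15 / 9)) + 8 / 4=-53495/8232 = -6.50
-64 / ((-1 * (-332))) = -16/83 = -0.19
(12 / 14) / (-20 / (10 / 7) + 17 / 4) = -8/91 = -0.09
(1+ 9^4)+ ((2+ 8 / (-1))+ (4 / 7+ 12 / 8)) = 91813/14 = 6558.07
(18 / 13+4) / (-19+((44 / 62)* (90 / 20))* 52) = 2170/59267 = 0.04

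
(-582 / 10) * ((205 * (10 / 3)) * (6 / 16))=-59655/4 = -14913.75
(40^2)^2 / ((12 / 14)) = 8960000/3 = 2986666.67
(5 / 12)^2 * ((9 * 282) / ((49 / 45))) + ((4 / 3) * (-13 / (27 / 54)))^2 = 1606.43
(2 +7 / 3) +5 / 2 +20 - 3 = 143/6 = 23.83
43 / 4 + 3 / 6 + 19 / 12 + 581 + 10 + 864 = 8807/6 = 1467.83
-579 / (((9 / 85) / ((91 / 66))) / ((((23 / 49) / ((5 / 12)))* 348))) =-227596408/77 = -2955797.51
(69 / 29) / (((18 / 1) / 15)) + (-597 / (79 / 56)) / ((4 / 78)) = -37802507/4582 = -8250.22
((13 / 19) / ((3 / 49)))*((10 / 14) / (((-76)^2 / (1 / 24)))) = 455/7901568 = 0.00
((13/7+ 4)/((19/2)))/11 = 82/1463 = 0.06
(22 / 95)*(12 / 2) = 132/95 = 1.39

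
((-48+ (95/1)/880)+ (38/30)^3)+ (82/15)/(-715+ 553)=-245346619/5346000 = -45.89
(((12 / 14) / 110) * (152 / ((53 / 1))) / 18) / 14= 38/428505 = 0.00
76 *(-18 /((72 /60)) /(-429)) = 380/143 = 2.66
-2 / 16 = -1/8 = -0.12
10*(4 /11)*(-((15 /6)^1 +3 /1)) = -20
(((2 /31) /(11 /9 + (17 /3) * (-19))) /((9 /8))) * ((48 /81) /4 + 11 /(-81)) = -8/1202769 = 0.00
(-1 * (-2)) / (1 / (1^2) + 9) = 1/5 = 0.20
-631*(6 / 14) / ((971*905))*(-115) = 43539/1230257 = 0.04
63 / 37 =1.70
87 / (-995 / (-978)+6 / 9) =9454/183 = 51.66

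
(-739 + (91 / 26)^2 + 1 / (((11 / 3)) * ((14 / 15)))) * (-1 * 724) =40498569/77 = 525955.44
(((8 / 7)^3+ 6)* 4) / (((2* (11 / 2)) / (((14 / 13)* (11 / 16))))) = 2.02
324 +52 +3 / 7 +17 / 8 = 21199/56 = 378.55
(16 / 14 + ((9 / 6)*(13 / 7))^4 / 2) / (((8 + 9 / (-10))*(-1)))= -12006245/2727536 = -4.40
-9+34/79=-677/79 = -8.57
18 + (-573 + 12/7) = -3873/7 = -553.29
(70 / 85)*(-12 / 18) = -28/51 = -0.55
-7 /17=-0.41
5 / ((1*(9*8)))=5/72 = 0.07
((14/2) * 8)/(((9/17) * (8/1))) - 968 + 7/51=-146060/153 = -954.64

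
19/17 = 1.12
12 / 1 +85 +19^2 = 458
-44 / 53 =-0.83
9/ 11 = 0.82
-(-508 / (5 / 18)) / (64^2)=1143/2560 = 0.45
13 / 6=2.17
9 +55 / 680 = 1235/136 = 9.08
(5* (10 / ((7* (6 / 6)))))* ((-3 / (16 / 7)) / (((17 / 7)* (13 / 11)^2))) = -63525/22984 = -2.76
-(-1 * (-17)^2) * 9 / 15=867/5 = 173.40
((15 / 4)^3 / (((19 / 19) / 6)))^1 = 316.41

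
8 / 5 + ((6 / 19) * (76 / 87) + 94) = 13902/145 = 95.88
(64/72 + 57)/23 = 2.52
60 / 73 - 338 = -24614/73 = -337.18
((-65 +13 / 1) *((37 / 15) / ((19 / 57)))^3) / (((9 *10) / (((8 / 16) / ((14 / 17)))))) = -11194313/78750 = -142.15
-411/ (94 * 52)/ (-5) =411/24440 = 0.02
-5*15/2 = -75/2 = -37.50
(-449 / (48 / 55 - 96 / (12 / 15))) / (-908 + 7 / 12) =-24695/5945394 = 0.00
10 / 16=5/8 = 0.62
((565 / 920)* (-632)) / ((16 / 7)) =-62489/368 = -169.81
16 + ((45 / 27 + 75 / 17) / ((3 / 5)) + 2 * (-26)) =-3958/153 = -25.87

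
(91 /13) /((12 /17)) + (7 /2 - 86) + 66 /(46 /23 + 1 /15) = -15121/372 = -40.65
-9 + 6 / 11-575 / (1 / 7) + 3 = -44335/11 = -4030.45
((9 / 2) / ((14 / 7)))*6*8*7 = 756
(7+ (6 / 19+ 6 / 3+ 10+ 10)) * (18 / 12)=1671/38 = 43.97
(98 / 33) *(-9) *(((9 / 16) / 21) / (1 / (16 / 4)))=-63/22 = -2.86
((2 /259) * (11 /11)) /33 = 2/8547 = 0.00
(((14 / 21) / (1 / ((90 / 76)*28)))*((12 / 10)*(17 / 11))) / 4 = 2142/209 = 10.25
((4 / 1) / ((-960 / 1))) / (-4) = 1/960 = 0.00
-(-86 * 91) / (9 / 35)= 273910/9 = 30434.44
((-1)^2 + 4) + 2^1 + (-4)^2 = 23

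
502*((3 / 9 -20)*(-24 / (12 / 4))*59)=4659898.67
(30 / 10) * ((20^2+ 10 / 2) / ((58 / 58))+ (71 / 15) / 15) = 91196/75 = 1215.95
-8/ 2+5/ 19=-71/19 = -3.74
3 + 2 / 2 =4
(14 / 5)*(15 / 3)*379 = 5306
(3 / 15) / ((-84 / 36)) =-3/35 = -0.09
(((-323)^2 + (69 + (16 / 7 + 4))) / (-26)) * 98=-5115810/13 = -393523.85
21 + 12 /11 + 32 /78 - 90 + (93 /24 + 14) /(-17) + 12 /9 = -3921707/58344 = -67.22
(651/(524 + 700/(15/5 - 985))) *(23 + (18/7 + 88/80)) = 85252821/2569340 = 33.18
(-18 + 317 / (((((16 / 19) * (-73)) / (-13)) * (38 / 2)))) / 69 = -16903/80592 = -0.21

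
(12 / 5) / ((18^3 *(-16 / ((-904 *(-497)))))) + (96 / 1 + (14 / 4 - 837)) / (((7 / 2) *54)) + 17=52463/34020 = 1.54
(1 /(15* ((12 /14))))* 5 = 7/18 = 0.39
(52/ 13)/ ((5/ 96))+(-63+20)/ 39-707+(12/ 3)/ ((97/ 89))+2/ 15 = -3956382/6305 = -627.50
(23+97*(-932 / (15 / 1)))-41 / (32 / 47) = -2910793/480 = -6064.15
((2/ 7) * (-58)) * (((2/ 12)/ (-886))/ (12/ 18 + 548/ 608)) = 4408/2217215 = 0.00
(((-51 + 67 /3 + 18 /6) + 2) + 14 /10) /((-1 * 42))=167/315 = 0.53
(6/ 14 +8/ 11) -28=-26.84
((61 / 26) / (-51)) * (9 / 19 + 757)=-438956/12597 = -34.85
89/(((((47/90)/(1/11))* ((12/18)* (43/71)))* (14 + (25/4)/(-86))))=2274840/825649 = 2.76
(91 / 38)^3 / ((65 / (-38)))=-57967/7220 = -8.03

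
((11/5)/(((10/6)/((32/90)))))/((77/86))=1376/2625 = 0.52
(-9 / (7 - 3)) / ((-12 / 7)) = 21/16 = 1.31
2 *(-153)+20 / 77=-23542/77 = -305.74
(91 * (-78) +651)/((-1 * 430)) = 6447/430 = 14.99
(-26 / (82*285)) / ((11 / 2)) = -26/128535 = 0.00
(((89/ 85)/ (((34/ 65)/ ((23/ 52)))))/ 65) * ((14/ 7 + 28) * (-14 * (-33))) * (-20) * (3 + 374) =-411385590/289 = -1423479.55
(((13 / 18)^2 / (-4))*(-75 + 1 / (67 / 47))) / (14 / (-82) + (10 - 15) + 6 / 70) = -603619835/316806552 = -1.91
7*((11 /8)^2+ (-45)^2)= 908047/64 = 14188.23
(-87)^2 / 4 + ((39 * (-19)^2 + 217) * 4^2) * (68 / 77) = 62799005/308 = 203892.87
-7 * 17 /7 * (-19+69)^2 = -42500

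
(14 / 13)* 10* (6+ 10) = 172.31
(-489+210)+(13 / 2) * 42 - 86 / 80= -283/40 = -7.08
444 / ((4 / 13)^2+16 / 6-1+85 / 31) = 3489174/35389 = 98.59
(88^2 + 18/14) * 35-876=270209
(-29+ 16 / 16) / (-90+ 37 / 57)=0.31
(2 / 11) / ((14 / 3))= 3/77 = 0.04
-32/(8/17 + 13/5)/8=-340/261 = -1.30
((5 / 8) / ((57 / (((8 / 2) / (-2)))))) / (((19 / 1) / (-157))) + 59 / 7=261083/30324 = 8.61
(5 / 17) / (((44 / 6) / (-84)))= -630/187 = -3.37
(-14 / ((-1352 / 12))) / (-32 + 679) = 21/109343 = 0.00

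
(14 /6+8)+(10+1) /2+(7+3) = 155/6 = 25.83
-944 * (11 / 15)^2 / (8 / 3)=-14278/75 = -190.37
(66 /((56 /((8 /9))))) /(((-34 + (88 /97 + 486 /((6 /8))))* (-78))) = -1067/48850074 = 0.00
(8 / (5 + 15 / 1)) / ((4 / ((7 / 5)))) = 7/50 = 0.14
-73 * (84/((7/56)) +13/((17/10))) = -843442/17 = -49614.24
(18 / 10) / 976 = 9/4880 = 0.00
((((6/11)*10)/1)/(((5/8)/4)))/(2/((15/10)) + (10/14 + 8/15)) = 40320/2981 = 13.53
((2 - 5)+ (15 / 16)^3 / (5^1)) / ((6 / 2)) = -3871/4096 = -0.95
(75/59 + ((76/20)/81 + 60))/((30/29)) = 21245342/358425 = 59.27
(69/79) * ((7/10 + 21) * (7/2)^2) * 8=733677/395 = 1857.41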